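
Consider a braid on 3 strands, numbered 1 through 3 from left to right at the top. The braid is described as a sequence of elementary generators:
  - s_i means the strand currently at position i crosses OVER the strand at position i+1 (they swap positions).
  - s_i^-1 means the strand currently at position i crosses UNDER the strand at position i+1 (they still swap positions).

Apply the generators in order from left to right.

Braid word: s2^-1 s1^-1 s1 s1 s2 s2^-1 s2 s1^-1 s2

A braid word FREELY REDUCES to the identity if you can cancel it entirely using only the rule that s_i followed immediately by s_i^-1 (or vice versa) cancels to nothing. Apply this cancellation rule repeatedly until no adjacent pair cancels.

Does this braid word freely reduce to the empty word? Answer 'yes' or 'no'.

Answer: no

Derivation:
Gen 1 (s2^-1): push. Stack: [s2^-1]
Gen 2 (s1^-1): push. Stack: [s2^-1 s1^-1]
Gen 3 (s1): cancels prior s1^-1. Stack: [s2^-1]
Gen 4 (s1): push. Stack: [s2^-1 s1]
Gen 5 (s2): push. Stack: [s2^-1 s1 s2]
Gen 6 (s2^-1): cancels prior s2. Stack: [s2^-1 s1]
Gen 7 (s2): push. Stack: [s2^-1 s1 s2]
Gen 8 (s1^-1): push. Stack: [s2^-1 s1 s2 s1^-1]
Gen 9 (s2): push. Stack: [s2^-1 s1 s2 s1^-1 s2]
Reduced word: s2^-1 s1 s2 s1^-1 s2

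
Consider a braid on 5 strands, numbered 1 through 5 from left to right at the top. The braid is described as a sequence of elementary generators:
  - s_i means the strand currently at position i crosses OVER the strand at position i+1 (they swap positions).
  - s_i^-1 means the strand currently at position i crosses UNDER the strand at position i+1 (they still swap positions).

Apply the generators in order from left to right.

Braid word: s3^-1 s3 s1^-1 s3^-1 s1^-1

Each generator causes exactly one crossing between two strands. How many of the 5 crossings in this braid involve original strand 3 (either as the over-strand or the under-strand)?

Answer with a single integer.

Gen 1: crossing 3x4. Involves strand 3? yes. Count so far: 1
Gen 2: crossing 4x3. Involves strand 3? yes. Count so far: 2
Gen 3: crossing 1x2. Involves strand 3? no. Count so far: 2
Gen 4: crossing 3x4. Involves strand 3? yes. Count so far: 3
Gen 5: crossing 2x1. Involves strand 3? no. Count so far: 3

Answer: 3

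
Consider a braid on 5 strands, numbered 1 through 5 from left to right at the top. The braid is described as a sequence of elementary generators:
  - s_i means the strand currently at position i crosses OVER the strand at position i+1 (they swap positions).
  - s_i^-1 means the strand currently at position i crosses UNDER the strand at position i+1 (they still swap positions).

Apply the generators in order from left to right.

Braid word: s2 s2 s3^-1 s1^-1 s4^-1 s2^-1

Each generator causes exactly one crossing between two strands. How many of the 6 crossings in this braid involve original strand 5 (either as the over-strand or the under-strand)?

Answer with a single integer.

Gen 1: crossing 2x3. Involves strand 5? no. Count so far: 0
Gen 2: crossing 3x2. Involves strand 5? no. Count so far: 0
Gen 3: crossing 3x4. Involves strand 5? no. Count so far: 0
Gen 4: crossing 1x2. Involves strand 5? no. Count so far: 0
Gen 5: crossing 3x5. Involves strand 5? yes. Count so far: 1
Gen 6: crossing 1x4. Involves strand 5? no. Count so far: 1

Answer: 1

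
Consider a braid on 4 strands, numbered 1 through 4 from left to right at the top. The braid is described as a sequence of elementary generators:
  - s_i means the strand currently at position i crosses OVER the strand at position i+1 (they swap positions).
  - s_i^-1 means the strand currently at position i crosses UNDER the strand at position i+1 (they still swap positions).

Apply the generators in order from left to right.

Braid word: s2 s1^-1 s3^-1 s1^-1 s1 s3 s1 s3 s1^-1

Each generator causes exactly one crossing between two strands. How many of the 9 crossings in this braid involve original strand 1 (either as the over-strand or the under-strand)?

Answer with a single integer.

Gen 1: crossing 2x3. Involves strand 1? no. Count so far: 0
Gen 2: crossing 1x3. Involves strand 1? yes. Count so far: 1
Gen 3: crossing 2x4. Involves strand 1? no. Count so far: 1
Gen 4: crossing 3x1. Involves strand 1? yes. Count so far: 2
Gen 5: crossing 1x3. Involves strand 1? yes. Count so far: 3
Gen 6: crossing 4x2. Involves strand 1? no. Count so far: 3
Gen 7: crossing 3x1. Involves strand 1? yes. Count so far: 4
Gen 8: crossing 2x4. Involves strand 1? no. Count so far: 4
Gen 9: crossing 1x3. Involves strand 1? yes. Count so far: 5

Answer: 5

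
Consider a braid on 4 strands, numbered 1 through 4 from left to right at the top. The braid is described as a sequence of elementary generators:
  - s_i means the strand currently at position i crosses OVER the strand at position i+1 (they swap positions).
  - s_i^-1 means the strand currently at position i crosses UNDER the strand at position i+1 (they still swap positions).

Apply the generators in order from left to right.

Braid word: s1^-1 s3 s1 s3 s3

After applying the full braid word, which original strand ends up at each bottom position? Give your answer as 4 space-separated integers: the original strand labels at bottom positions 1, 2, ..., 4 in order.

Answer: 1 2 4 3

Derivation:
Gen 1 (s1^-1): strand 1 crosses under strand 2. Perm now: [2 1 3 4]
Gen 2 (s3): strand 3 crosses over strand 4. Perm now: [2 1 4 3]
Gen 3 (s1): strand 2 crosses over strand 1. Perm now: [1 2 4 3]
Gen 4 (s3): strand 4 crosses over strand 3. Perm now: [1 2 3 4]
Gen 5 (s3): strand 3 crosses over strand 4. Perm now: [1 2 4 3]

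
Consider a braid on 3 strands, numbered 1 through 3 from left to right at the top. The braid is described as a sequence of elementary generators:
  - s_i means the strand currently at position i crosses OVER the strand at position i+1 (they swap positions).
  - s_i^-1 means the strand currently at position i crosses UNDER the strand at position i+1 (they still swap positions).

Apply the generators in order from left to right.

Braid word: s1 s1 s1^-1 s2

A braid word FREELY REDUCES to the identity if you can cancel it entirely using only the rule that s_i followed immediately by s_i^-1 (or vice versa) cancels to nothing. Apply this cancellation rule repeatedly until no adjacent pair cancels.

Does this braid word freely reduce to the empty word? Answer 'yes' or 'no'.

Answer: no

Derivation:
Gen 1 (s1): push. Stack: [s1]
Gen 2 (s1): push. Stack: [s1 s1]
Gen 3 (s1^-1): cancels prior s1. Stack: [s1]
Gen 4 (s2): push. Stack: [s1 s2]
Reduced word: s1 s2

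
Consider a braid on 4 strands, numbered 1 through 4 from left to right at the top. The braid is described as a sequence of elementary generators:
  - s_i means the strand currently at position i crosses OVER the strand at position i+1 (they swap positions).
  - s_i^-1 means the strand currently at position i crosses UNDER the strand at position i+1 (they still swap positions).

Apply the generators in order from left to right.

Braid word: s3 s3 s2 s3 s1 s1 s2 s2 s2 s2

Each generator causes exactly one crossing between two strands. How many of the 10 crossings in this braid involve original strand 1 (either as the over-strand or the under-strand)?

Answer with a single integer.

Gen 1: crossing 3x4. Involves strand 1? no. Count so far: 0
Gen 2: crossing 4x3. Involves strand 1? no. Count so far: 0
Gen 3: crossing 2x3. Involves strand 1? no. Count so far: 0
Gen 4: crossing 2x4. Involves strand 1? no. Count so far: 0
Gen 5: crossing 1x3. Involves strand 1? yes. Count so far: 1
Gen 6: crossing 3x1. Involves strand 1? yes. Count so far: 2
Gen 7: crossing 3x4. Involves strand 1? no. Count so far: 2
Gen 8: crossing 4x3. Involves strand 1? no. Count so far: 2
Gen 9: crossing 3x4. Involves strand 1? no. Count so far: 2
Gen 10: crossing 4x3. Involves strand 1? no. Count so far: 2

Answer: 2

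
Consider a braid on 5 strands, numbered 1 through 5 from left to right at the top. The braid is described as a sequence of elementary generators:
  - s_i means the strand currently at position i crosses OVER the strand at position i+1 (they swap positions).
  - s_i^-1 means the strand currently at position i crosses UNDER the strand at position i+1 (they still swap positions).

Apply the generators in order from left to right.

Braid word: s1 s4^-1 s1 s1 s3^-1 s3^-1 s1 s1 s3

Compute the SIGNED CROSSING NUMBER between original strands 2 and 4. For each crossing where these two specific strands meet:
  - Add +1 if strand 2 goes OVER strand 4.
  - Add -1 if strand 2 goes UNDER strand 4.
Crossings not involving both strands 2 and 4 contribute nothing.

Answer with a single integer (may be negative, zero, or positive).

Gen 1: crossing 1x2. Both 2&4? no. Sum: 0
Gen 2: crossing 4x5. Both 2&4? no. Sum: 0
Gen 3: crossing 2x1. Both 2&4? no. Sum: 0
Gen 4: crossing 1x2. Both 2&4? no. Sum: 0
Gen 5: crossing 3x5. Both 2&4? no. Sum: 0
Gen 6: crossing 5x3. Both 2&4? no. Sum: 0
Gen 7: crossing 2x1. Both 2&4? no. Sum: 0
Gen 8: crossing 1x2. Both 2&4? no. Sum: 0
Gen 9: crossing 3x5. Both 2&4? no. Sum: 0

Answer: 0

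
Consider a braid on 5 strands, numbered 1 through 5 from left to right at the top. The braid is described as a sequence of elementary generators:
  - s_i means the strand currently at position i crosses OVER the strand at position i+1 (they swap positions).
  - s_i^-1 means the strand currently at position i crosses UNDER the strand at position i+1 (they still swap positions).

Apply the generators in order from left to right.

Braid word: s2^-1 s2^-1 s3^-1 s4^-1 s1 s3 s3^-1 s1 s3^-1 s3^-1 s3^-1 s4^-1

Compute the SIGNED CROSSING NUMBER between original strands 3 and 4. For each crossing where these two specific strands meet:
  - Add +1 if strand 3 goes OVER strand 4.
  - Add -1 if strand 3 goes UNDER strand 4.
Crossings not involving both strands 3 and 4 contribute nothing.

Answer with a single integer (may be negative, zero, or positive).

Answer: 0

Derivation:
Gen 1: crossing 2x3. Both 3&4? no. Sum: 0
Gen 2: crossing 3x2. Both 3&4? no. Sum: 0
Gen 3: 3 under 4. Both 3&4? yes. Contrib: -1. Sum: -1
Gen 4: crossing 3x5. Both 3&4? no. Sum: -1
Gen 5: crossing 1x2. Both 3&4? no. Sum: -1
Gen 6: crossing 4x5. Both 3&4? no. Sum: -1
Gen 7: crossing 5x4. Both 3&4? no. Sum: -1
Gen 8: crossing 2x1. Both 3&4? no. Sum: -1
Gen 9: crossing 4x5. Both 3&4? no. Sum: -1
Gen 10: crossing 5x4. Both 3&4? no. Sum: -1
Gen 11: crossing 4x5. Both 3&4? no. Sum: -1
Gen 12: 4 under 3. Both 3&4? yes. Contrib: +1. Sum: 0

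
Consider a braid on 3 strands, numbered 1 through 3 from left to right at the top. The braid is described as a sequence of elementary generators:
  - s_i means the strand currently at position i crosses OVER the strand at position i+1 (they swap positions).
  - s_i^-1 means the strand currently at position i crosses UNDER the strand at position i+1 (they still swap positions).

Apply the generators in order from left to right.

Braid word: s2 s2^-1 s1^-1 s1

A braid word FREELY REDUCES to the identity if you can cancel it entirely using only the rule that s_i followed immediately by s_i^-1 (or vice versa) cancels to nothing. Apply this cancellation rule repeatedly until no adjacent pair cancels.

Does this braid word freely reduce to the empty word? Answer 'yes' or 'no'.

Gen 1 (s2): push. Stack: [s2]
Gen 2 (s2^-1): cancels prior s2. Stack: []
Gen 3 (s1^-1): push. Stack: [s1^-1]
Gen 4 (s1): cancels prior s1^-1. Stack: []
Reduced word: (empty)

Answer: yes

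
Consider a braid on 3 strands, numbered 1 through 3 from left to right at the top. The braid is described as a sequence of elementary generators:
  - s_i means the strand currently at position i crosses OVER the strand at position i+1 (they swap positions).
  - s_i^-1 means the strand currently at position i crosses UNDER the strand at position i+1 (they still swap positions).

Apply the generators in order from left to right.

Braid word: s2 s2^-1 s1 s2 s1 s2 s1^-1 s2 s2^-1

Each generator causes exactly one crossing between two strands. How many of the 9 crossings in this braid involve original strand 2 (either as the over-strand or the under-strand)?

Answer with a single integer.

Answer: 7

Derivation:
Gen 1: crossing 2x3. Involves strand 2? yes. Count so far: 1
Gen 2: crossing 3x2. Involves strand 2? yes. Count so far: 2
Gen 3: crossing 1x2. Involves strand 2? yes. Count so far: 3
Gen 4: crossing 1x3. Involves strand 2? no. Count so far: 3
Gen 5: crossing 2x3. Involves strand 2? yes. Count so far: 4
Gen 6: crossing 2x1. Involves strand 2? yes. Count so far: 5
Gen 7: crossing 3x1. Involves strand 2? no. Count so far: 5
Gen 8: crossing 3x2. Involves strand 2? yes. Count so far: 6
Gen 9: crossing 2x3. Involves strand 2? yes. Count so far: 7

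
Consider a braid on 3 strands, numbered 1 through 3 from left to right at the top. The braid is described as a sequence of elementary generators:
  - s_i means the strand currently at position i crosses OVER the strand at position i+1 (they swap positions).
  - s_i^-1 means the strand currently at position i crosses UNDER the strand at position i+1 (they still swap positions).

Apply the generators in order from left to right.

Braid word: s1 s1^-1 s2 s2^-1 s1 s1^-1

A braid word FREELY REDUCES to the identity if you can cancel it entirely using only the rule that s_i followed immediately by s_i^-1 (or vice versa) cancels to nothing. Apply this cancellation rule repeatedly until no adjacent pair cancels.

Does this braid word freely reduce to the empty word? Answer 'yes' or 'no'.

Answer: yes

Derivation:
Gen 1 (s1): push. Stack: [s1]
Gen 2 (s1^-1): cancels prior s1. Stack: []
Gen 3 (s2): push. Stack: [s2]
Gen 4 (s2^-1): cancels prior s2. Stack: []
Gen 5 (s1): push. Stack: [s1]
Gen 6 (s1^-1): cancels prior s1. Stack: []
Reduced word: (empty)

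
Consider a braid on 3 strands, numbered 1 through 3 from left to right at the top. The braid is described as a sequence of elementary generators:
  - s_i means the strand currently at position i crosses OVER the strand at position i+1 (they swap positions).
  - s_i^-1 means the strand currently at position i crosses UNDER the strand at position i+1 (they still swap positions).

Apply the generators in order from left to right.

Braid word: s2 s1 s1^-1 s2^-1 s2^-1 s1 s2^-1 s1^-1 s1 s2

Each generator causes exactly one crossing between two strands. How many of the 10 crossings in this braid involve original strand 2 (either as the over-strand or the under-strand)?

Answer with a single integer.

Gen 1: crossing 2x3. Involves strand 2? yes. Count so far: 1
Gen 2: crossing 1x3. Involves strand 2? no. Count so far: 1
Gen 3: crossing 3x1. Involves strand 2? no. Count so far: 1
Gen 4: crossing 3x2. Involves strand 2? yes. Count so far: 2
Gen 5: crossing 2x3. Involves strand 2? yes. Count so far: 3
Gen 6: crossing 1x3. Involves strand 2? no. Count so far: 3
Gen 7: crossing 1x2. Involves strand 2? yes. Count so far: 4
Gen 8: crossing 3x2. Involves strand 2? yes. Count so far: 5
Gen 9: crossing 2x3. Involves strand 2? yes. Count so far: 6
Gen 10: crossing 2x1. Involves strand 2? yes. Count so far: 7

Answer: 7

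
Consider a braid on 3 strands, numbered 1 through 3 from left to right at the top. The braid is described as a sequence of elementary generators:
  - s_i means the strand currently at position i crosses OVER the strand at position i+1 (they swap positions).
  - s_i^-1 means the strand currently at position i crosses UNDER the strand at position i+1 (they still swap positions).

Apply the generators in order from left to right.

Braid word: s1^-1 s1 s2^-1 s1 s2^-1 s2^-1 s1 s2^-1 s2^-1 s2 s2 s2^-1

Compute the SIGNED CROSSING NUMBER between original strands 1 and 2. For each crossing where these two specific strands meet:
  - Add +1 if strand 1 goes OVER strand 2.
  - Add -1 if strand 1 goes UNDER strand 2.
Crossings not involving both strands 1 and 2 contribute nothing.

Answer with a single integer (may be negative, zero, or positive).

Answer: -2

Derivation:
Gen 1: 1 under 2. Both 1&2? yes. Contrib: -1. Sum: -1
Gen 2: 2 over 1. Both 1&2? yes. Contrib: -1. Sum: -2
Gen 3: crossing 2x3. Both 1&2? no. Sum: -2
Gen 4: crossing 1x3. Both 1&2? no. Sum: -2
Gen 5: 1 under 2. Both 1&2? yes. Contrib: -1. Sum: -3
Gen 6: 2 under 1. Both 1&2? yes. Contrib: +1. Sum: -2
Gen 7: crossing 3x1. Both 1&2? no. Sum: -2
Gen 8: crossing 3x2. Both 1&2? no. Sum: -2
Gen 9: crossing 2x3. Both 1&2? no. Sum: -2
Gen 10: crossing 3x2. Both 1&2? no. Sum: -2
Gen 11: crossing 2x3. Both 1&2? no. Sum: -2
Gen 12: crossing 3x2. Both 1&2? no. Sum: -2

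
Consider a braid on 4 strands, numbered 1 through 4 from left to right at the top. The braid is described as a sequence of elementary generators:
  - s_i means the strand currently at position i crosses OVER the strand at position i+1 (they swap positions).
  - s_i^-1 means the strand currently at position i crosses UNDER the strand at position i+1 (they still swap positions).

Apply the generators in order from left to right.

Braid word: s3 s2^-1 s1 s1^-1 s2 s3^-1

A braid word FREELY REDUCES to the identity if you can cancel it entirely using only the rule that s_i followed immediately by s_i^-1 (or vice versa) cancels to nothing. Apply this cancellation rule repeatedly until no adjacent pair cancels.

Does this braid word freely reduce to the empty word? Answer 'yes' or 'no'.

Gen 1 (s3): push. Stack: [s3]
Gen 2 (s2^-1): push. Stack: [s3 s2^-1]
Gen 3 (s1): push. Stack: [s3 s2^-1 s1]
Gen 4 (s1^-1): cancels prior s1. Stack: [s3 s2^-1]
Gen 5 (s2): cancels prior s2^-1. Stack: [s3]
Gen 6 (s3^-1): cancels prior s3. Stack: []
Reduced word: (empty)

Answer: yes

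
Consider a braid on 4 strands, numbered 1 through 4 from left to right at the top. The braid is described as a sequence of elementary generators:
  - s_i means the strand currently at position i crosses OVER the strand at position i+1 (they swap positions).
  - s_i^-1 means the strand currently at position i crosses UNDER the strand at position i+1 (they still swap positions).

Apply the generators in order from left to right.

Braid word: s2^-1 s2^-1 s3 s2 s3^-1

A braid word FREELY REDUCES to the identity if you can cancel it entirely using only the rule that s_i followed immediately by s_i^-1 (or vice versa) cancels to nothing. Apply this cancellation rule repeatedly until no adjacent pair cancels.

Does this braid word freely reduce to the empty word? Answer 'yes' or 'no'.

Answer: no

Derivation:
Gen 1 (s2^-1): push. Stack: [s2^-1]
Gen 2 (s2^-1): push. Stack: [s2^-1 s2^-1]
Gen 3 (s3): push. Stack: [s2^-1 s2^-1 s3]
Gen 4 (s2): push. Stack: [s2^-1 s2^-1 s3 s2]
Gen 5 (s3^-1): push. Stack: [s2^-1 s2^-1 s3 s2 s3^-1]
Reduced word: s2^-1 s2^-1 s3 s2 s3^-1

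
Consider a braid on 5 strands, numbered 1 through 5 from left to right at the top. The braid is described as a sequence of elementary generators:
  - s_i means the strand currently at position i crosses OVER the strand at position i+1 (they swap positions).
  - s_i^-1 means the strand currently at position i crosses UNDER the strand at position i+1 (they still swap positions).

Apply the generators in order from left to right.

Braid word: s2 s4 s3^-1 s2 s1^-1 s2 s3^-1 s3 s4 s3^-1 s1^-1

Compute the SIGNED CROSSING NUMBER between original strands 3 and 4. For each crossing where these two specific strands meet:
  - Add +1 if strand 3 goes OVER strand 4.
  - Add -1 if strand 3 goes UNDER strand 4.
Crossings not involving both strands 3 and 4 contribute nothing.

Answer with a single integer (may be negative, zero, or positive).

Gen 1: crossing 2x3. Both 3&4? no. Sum: 0
Gen 2: crossing 4x5. Both 3&4? no. Sum: 0
Gen 3: crossing 2x5. Both 3&4? no. Sum: 0
Gen 4: crossing 3x5. Both 3&4? no. Sum: 0
Gen 5: crossing 1x5. Both 3&4? no. Sum: 0
Gen 6: crossing 1x3. Both 3&4? no. Sum: 0
Gen 7: crossing 1x2. Both 3&4? no. Sum: 0
Gen 8: crossing 2x1. Both 3&4? no. Sum: 0
Gen 9: crossing 2x4. Both 3&4? no. Sum: 0
Gen 10: crossing 1x4. Both 3&4? no. Sum: 0
Gen 11: crossing 5x3. Both 3&4? no. Sum: 0

Answer: 0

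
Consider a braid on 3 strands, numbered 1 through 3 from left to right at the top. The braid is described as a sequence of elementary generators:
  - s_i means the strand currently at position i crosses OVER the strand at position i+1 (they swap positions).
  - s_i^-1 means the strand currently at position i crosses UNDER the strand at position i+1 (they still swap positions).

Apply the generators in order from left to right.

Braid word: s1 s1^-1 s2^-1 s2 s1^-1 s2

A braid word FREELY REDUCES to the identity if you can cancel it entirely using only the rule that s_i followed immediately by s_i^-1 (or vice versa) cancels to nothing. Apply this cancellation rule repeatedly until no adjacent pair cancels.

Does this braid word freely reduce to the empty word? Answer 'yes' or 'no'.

Answer: no

Derivation:
Gen 1 (s1): push. Stack: [s1]
Gen 2 (s1^-1): cancels prior s1. Stack: []
Gen 3 (s2^-1): push. Stack: [s2^-1]
Gen 4 (s2): cancels prior s2^-1. Stack: []
Gen 5 (s1^-1): push. Stack: [s1^-1]
Gen 6 (s2): push. Stack: [s1^-1 s2]
Reduced word: s1^-1 s2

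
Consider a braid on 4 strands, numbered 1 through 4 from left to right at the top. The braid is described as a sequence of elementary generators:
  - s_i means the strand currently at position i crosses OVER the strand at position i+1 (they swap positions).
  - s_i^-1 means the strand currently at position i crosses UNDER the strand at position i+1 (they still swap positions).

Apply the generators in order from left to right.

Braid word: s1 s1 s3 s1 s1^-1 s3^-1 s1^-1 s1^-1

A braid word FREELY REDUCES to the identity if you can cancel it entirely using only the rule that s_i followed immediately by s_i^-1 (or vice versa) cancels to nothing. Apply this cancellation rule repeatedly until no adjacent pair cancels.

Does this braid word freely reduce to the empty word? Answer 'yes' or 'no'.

Gen 1 (s1): push. Stack: [s1]
Gen 2 (s1): push. Stack: [s1 s1]
Gen 3 (s3): push. Stack: [s1 s1 s3]
Gen 4 (s1): push. Stack: [s1 s1 s3 s1]
Gen 5 (s1^-1): cancels prior s1. Stack: [s1 s1 s3]
Gen 6 (s3^-1): cancels prior s3. Stack: [s1 s1]
Gen 7 (s1^-1): cancels prior s1. Stack: [s1]
Gen 8 (s1^-1): cancels prior s1. Stack: []
Reduced word: (empty)

Answer: yes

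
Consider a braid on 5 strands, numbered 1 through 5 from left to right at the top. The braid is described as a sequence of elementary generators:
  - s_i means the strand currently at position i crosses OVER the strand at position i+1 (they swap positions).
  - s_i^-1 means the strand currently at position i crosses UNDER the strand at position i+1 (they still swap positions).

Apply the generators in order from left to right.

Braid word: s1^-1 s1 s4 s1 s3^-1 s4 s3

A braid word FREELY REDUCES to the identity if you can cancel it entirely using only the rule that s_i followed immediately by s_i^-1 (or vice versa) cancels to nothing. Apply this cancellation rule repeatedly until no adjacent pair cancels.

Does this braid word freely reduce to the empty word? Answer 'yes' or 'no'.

Gen 1 (s1^-1): push. Stack: [s1^-1]
Gen 2 (s1): cancels prior s1^-1. Stack: []
Gen 3 (s4): push. Stack: [s4]
Gen 4 (s1): push. Stack: [s4 s1]
Gen 5 (s3^-1): push. Stack: [s4 s1 s3^-1]
Gen 6 (s4): push. Stack: [s4 s1 s3^-1 s4]
Gen 7 (s3): push. Stack: [s4 s1 s3^-1 s4 s3]
Reduced word: s4 s1 s3^-1 s4 s3

Answer: no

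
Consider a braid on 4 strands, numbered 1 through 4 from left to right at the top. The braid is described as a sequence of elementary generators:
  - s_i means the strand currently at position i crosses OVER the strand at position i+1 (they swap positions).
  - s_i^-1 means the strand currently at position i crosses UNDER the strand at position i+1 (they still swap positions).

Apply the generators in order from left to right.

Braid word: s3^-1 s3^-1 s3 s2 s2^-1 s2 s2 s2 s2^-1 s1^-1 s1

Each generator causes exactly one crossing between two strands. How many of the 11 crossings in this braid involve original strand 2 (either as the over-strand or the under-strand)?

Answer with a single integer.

Gen 1: crossing 3x4. Involves strand 2? no. Count so far: 0
Gen 2: crossing 4x3. Involves strand 2? no. Count so far: 0
Gen 3: crossing 3x4. Involves strand 2? no. Count so far: 0
Gen 4: crossing 2x4. Involves strand 2? yes. Count so far: 1
Gen 5: crossing 4x2. Involves strand 2? yes. Count so far: 2
Gen 6: crossing 2x4. Involves strand 2? yes. Count so far: 3
Gen 7: crossing 4x2. Involves strand 2? yes. Count so far: 4
Gen 8: crossing 2x4. Involves strand 2? yes. Count so far: 5
Gen 9: crossing 4x2. Involves strand 2? yes. Count so far: 6
Gen 10: crossing 1x2. Involves strand 2? yes. Count so far: 7
Gen 11: crossing 2x1. Involves strand 2? yes. Count so far: 8

Answer: 8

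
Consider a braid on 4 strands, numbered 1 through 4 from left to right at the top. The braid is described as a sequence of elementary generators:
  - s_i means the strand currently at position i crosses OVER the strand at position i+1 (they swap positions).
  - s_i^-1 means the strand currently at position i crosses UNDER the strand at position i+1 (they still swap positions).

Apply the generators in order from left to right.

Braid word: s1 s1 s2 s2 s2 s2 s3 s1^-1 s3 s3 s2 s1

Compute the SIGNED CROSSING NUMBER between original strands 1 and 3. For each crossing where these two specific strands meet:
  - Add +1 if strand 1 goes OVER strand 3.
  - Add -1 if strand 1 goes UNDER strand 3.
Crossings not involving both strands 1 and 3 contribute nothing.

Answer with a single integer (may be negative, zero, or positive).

Answer: 0

Derivation:
Gen 1: crossing 1x2. Both 1&3? no. Sum: 0
Gen 2: crossing 2x1. Both 1&3? no. Sum: 0
Gen 3: crossing 2x3. Both 1&3? no. Sum: 0
Gen 4: crossing 3x2. Both 1&3? no. Sum: 0
Gen 5: crossing 2x3. Both 1&3? no. Sum: 0
Gen 6: crossing 3x2. Both 1&3? no. Sum: 0
Gen 7: crossing 3x4. Both 1&3? no. Sum: 0
Gen 8: crossing 1x2. Both 1&3? no. Sum: 0
Gen 9: crossing 4x3. Both 1&3? no. Sum: 0
Gen 10: crossing 3x4. Both 1&3? no. Sum: 0
Gen 11: crossing 1x4. Both 1&3? no. Sum: 0
Gen 12: crossing 2x4. Both 1&3? no. Sum: 0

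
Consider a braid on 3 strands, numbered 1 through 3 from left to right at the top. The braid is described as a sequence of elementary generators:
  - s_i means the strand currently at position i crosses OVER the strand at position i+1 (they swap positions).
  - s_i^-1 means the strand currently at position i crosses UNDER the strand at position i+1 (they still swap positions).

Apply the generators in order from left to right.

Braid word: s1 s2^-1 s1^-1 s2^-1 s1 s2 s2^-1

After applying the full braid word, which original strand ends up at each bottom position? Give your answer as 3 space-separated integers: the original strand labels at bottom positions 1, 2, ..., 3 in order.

Gen 1 (s1): strand 1 crosses over strand 2. Perm now: [2 1 3]
Gen 2 (s2^-1): strand 1 crosses under strand 3. Perm now: [2 3 1]
Gen 3 (s1^-1): strand 2 crosses under strand 3. Perm now: [3 2 1]
Gen 4 (s2^-1): strand 2 crosses under strand 1. Perm now: [3 1 2]
Gen 5 (s1): strand 3 crosses over strand 1. Perm now: [1 3 2]
Gen 6 (s2): strand 3 crosses over strand 2. Perm now: [1 2 3]
Gen 7 (s2^-1): strand 2 crosses under strand 3. Perm now: [1 3 2]

Answer: 1 3 2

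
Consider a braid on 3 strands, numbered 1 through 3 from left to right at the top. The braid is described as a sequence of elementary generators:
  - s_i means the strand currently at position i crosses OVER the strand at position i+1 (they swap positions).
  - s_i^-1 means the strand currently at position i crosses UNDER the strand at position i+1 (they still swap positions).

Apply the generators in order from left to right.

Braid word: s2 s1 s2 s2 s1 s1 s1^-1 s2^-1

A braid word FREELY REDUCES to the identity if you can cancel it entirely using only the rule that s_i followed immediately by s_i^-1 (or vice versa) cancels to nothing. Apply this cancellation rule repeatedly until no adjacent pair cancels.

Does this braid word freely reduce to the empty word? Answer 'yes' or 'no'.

Gen 1 (s2): push. Stack: [s2]
Gen 2 (s1): push. Stack: [s2 s1]
Gen 3 (s2): push. Stack: [s2 s1 s2]
Gen 4 (s2): push. Stack: [s2 s1 s2 s2]
Gen 5 (s1): push. Stack: [s2 s1 s2 s2 s1]
Gen 6 (s1): push. Stack: [s2 s1 s2 s2 s1 s1]
Gen 7 (s1^-1): cancels prior s1. Stack: [s2 s1 s2 s2 s1]
Gen 8 (s2^-1): push. Stack: [s2 s1 s2 s2 s1 s2^-1]
Reduced word: s2 s1 s2 s2 s1 s2^-1

Answer: no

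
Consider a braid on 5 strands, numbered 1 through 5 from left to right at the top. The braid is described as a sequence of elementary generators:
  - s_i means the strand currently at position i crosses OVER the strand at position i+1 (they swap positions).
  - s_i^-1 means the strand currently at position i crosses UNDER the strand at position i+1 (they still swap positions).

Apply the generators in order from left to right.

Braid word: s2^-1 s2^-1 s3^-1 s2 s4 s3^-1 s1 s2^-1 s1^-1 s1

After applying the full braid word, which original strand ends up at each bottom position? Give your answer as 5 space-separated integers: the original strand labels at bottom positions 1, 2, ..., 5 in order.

Gen 1 (s2^-1): strand 2 crosses under strand 3. Perm now: [1 3 2 4 5]
Gen 2 (s2^-1): strand 3 crosses under strand 2. Perm now: [1 2 3 4 5]
Gen 3 (s3^-1): strand 3 crosses under strand 4. Perm now: [1 2 4 3 5]
Gen 4 (s2): strand 2 crosses over strand 4. Perm now: [1 4 2 3 5]
Gen 5 (s4): strand 3 crosses over strand 5. Perm now: [1 4 2 5 3]
Gen 6 (s3^-1): strand 2 crosses under strand 5. Perm now: [1 4 5 2 3]
Gen 7 (s1): strand 1 crosses over strand 4. Perm now: [4 1 5 2 3]
Gen 8 (s2^-1): strand 1 crosses under strand 5. Perm now: [4 5 1 2 3]
Gen 9 (s1^-1): strand 4 crosses under strand 5. Perm now: [5 4 1 2 3]
Gen 10 (s1): strand 5 crosses over strand 4. Perm now: [4 5 1 2 3]

Answer: 4 5 1 2 3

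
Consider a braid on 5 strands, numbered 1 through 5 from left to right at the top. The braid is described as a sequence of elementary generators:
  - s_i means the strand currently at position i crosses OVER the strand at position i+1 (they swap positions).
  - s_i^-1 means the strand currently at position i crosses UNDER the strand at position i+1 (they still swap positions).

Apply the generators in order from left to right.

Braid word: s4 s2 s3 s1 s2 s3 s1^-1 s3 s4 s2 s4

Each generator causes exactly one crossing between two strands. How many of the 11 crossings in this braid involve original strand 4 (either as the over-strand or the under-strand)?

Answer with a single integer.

Gen 1: crossing 4x5. Involves strand 4? yes. Count so far: 1
Gen 2: crossing 2x3. Involves strand 4? no. Count so far: 1
Gen 3: crossing 2x5. Involves strand 4? no. Count so far: 1
Gen 4: crossing 1x3. Involves strand 4? no. Count so far: 1
Gen 5: crossing 1x5. Involves strand 4? no. Count so far: 1
Gen 6: crossing 1x2. Involves strand 4? no. Count so far: 1
Gen 7: crossing 3x5. Involves strand 4? no. Count so far: 1
Gen 8: crossing 2x1. Involves strand 4? no. Count so far: 1
Gen 9: crossing 2x4. Involves strand 4? yes. Count so far: 2
Gen 10: crossing 3x1. Involves strand 4? no. Count so far: 2
Gen 11: crossing 4x2. Involves strand 4? yes. Count so far: 3

Answer: 3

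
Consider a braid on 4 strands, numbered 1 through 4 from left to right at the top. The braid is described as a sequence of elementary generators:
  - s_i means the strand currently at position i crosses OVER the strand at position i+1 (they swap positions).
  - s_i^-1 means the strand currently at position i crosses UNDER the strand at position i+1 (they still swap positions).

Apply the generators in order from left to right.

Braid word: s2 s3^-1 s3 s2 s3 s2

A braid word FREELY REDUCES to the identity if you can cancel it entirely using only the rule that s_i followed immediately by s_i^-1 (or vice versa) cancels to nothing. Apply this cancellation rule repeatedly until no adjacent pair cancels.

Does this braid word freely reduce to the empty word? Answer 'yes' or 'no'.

Answer: no

Derivation:
Gen 1 (s2): push. Stack: [s2]
Gen 2 (s3^-1): push. Stack: [s2 s3^-1]
Gen 3 (s3): cancels prior s3^-1. Stack: [s2]
Gen 4 (s2): push. Stack: [s2 s2]
Gen 5 (s3): push. Stack: [s2 s2 s3]
Gen 6 (s2): push. Stack: [s2 s2 s3 s2]
Reduced word: s2 s2 s3 s2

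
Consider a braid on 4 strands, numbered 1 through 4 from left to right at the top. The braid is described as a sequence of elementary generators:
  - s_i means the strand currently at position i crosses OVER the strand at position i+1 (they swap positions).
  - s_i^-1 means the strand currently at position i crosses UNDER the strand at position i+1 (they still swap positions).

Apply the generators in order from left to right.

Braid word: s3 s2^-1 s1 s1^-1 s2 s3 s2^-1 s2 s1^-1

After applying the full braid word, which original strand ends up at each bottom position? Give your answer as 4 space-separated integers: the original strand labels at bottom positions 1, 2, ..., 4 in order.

Answer: 2 1 3 4

Derivation:
Gen 1 (s3): strand 3 crosses over strand 4. Perm now: [1 2 4 3]
Gen 2 (s2^-1): strand 2 crosses under strand 4. Perm now: [1 4 2 3]
Gen 3 (s1): strand 1 crosses over strand 4. Perm now: [4 1 2 3]
Gen 4 (s1^-1): strand 4 crosses under strand 1. Perm now: [1 4 2 3]
Gen 5 (s2): strand 4 crosses over strand 2. Perm now: [1 2 4 3]
Gen 6 (s3): strand 4 crosses over strand 3. Perm now: [1 2 3 4]
Gen 7 (s2^-1): strand 2 crosses under strand 3. Perm now: [1 3 2 4]
Gen 8 (s2): strand 3 crosses over strand 2. Perm now: [1 2 3 4]
Gen 9 (s1^-1): strand 1 crosses under strand 2. Perm now: [2 1 3 4]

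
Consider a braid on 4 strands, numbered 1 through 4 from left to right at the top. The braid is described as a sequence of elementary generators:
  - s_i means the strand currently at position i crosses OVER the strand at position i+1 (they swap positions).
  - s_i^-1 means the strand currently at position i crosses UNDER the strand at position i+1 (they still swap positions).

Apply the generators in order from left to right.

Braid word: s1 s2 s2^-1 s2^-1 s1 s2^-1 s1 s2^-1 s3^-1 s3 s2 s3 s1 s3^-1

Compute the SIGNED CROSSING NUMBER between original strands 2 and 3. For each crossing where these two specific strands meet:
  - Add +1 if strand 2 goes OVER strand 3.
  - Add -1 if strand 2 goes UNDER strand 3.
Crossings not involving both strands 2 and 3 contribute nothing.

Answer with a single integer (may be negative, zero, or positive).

Answer: 3

Derivation:
Gen 1: crossing 1x2. Both 2&3? no. Sum: 0
Gen 2: crossing 1x3. Both 2&3? no. Sum: 0
Gen 3: crossing 3x1. Both 2&3? no. Sum: 0
Gen 4: crossing 1x3. Both 2&3? no. Sum: 0
Gen 5: 2 over 3. Both 2&3? yes. Contrib: +1. Sum: 1
Gen 6: crossing 2x1. Both 2&3? no. Sum: 1
Gen 7: crossing 3x1. Both 2&3? no. Sum: 1
Gen 8: 3 under 2. Both 2&3? yes. Contrib: +1. Sum: 2
Gen 9: crossing 3x4. Both 2&3? no. Sum: 2
Gen 10: crossing 4x3. Both 2&3? no. Sum: 2
Gen 11: 2 over 3. Both 2&3? yes. Contrib: +1. Sum: 3
Gen 12: crossing 2x4. Both 2&3? no. Sum: 3
Gen 13: crossing 1x3. Both 2&3? no. Sum: 3
Gen 14: crossing 4x2. Both 2&3? no. Sum: 3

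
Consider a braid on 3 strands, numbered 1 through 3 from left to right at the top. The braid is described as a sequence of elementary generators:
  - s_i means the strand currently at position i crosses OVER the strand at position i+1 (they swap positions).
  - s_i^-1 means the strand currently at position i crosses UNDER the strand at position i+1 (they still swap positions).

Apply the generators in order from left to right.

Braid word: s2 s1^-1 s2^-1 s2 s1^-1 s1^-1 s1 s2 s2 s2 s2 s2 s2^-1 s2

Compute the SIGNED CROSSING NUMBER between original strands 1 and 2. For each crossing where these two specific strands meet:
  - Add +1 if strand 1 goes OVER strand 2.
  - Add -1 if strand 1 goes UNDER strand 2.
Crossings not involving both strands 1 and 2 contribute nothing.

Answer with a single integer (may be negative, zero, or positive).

Gen 1: crossing 2x3. Both 1&2? no. Sum: 0
Gen 2: crossing 1x3. Both 1&2? no. Sum: 0
Gen 3: 1 under 2. Both 1&2? yes. Contrib: -1. Sum: -1
Gen 4: 2 over 1. Both 1&2? yes. Contrib: -1. Sum: -2
Gen 5: crossing 3x1. Both 1&2? no. Sum: -2
Gen 6: crossing 1x3. Both 1&2? no. Sum: -2
Gen 7: crossing 3x1. Both 1&2? no. Sum: -2
Gen 8: crossing 3x2. Both 1&2? no. Sum: -2
Gen 9: crossing 2x3. Both 1&2? no. Sum: -2
Gen 10: crossing 3x2. Both 1&2? no. Sum: -2
Gen 11: crossing 2x3. Both 1&2? no. Sum: -2
Gen 12: crossing 3x2. Both 1&2? no. Sum: -2
Gen 13: crossing 2x3. Both 1&2? no. Sum: -2
Gen 14: crossing 3x2. Both 1&2? no. Sum: -2

Answer: -2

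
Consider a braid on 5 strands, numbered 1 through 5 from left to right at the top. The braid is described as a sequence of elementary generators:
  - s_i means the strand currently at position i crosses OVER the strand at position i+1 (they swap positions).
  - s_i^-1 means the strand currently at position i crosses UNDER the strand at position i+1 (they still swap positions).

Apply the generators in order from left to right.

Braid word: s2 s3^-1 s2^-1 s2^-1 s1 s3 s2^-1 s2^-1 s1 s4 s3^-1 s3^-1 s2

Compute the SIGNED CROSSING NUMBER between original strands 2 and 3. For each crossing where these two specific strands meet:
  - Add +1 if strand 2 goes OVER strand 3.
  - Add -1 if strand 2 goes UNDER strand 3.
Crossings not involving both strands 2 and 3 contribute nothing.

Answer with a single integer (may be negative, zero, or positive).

Gen 1: 2 over 3. Both 2&3? yes. Contrib: +1. Sum: 1
Gen 2: crossing 2x4. Both 2&3? no. Sum: 1
Gen 3: crossing 3x4. Both 2&3? no. Sum: 1
Gen 4: crossing 4x3. Both 2&3? no. Sum: 1
Gen 5: crossing 1x3. Both 2&3? no. Sum: 1
Gen 6: crossing 4x2. Both 2&3? no. Sum: 1
Gen 7: crossing 1x2. Both 2&3? no. Sum: 1
Gen 8: crossing 2x1. Both 2&3? no. Sum: 1
Gen 9: crossing 3x1. Both 2&3? no. Sum: 1
Gen 10: crossing 4x5. Both 2&3? no. Sum: 1
Gen 11: crossing 2x5. Both 2&3? no. Sum: 1
Gen 12: crossing 5x2. Both 2&3? no. Sum: 1
Gen 13: 3 over 2. Both 2&3? yes. Contrib: -1. Sum: 0

Answer: 0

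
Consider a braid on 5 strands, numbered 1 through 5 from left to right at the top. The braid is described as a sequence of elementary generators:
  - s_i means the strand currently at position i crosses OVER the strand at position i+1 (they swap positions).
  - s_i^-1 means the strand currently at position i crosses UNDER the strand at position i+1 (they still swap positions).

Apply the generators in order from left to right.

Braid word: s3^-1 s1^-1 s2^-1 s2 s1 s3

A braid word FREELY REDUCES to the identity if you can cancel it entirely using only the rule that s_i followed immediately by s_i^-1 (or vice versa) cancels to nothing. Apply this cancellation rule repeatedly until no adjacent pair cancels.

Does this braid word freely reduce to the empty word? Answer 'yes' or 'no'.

Answer: yes

Derivation:
Gen 1 (s3^-1): push. Stack: [s3^-1]
Gen 2 (s1^-1): push. Stack: [s3^-1 s1^-1]
Gen 3 (s2^-1): push. Stack: [s3^-1 s1^-1 s2^-1]
Gen 4 (s2): cancels prior s2^-1. Stack: [s3^-1 s1^-1]
Gen 5 (s1): cancels prior s1^-1. Stack: [s3^-1]
Gen 6 (s3): cancels prior s3^-1. Stack: []
Reduced word: (empty)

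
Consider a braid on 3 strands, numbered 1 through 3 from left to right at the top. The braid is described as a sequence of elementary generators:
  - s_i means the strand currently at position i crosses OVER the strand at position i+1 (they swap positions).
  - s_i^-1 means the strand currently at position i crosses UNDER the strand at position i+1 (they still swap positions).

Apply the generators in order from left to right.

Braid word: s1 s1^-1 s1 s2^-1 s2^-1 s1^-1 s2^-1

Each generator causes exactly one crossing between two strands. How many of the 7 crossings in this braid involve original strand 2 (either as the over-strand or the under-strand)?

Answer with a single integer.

Answer: 5

Derivation:
Gen 1: crossing 1x2. Involves strand 2? yes. Count so far: 1
Gen 2: crossing 2x1. Involves strand 2? yes. Count so far: 2
Gen 3: crossing 1x2. Involves strand 2? yes. Count so far: 3
Gen 4: crossing 1x3. Involves strand 2? no. Count so far: 3
Gen 5: crossing 3x1. Involves strand 2? no. Count so far: 3
Gen 6: crossing 2x1. Involves strand 2? yes. Count so far: 4
Gen 7: crossing 2x3. Involves strand 2? yes. Count so far: 5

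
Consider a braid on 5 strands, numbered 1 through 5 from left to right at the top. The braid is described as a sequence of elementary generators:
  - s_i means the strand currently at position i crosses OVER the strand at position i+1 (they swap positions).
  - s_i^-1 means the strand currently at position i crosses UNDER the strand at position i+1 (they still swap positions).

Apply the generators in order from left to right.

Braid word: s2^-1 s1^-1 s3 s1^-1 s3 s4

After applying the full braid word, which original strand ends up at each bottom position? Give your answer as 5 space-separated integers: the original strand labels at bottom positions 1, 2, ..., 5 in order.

Answer: 1 3 2 5 4

Derivation:
Gen 1 (s2^-1): strand 2 crosses under strand 3. Perm now: [1 3 2 4 5]
Gen 2 (s1^-1): strand 1 crosses under strand 3. Perm now: [3 1 2 4 5]
Gen 3 (s3): strand 2 crosses over strand 4. Perm now: [3 1 4 2 5]
Gen 4 (s1^-1): strand 3 crosses under strand 1. Perm now: [1 3 4 2 5]
Gen 5 (s3): strand 4 crosses over strand 2. Perm now: [1 3 2 4 5]
Gen 6 (s4): strand 4 crosses over strand 5. Perm now: [1 3 2 5 4]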